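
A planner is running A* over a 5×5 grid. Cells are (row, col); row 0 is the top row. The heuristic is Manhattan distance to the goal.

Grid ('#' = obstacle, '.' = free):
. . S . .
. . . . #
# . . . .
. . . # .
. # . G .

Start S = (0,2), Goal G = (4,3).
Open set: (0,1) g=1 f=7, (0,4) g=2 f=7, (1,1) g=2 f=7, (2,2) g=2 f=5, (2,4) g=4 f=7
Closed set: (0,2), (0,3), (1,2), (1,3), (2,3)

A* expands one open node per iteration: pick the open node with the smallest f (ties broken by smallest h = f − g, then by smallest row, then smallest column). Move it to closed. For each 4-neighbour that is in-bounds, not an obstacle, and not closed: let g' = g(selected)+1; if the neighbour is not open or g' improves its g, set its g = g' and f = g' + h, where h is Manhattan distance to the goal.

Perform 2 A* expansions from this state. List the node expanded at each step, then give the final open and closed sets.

order=[(2,2) → (3,2)]; open=[(0,1) g=1 f=7, (0,4) g=2 f=7, (1,1) g=2 f=7, (2,1) g=3 f=7, (2,4) g=4 f=7, (3,1) g=4 f=7, (4,2) g=4 f=5]; closed=[(0,2), (0,3), (1,2), (1,3), (2,2), (2,3), (3,2)]

step 1: expand (2,2) (f=5, h=3) → closed; open now [(0,1) g=1 f=7, (0,4) g=2 f=7, (1,1) g=2 f=7, (2,1) g=3 f=7, (2,4) g=4 f=7, (3,2) g=3 f=5]
step 2: expand (3,2) (f=5, h=2) → closed; open now [(0,1) g=1 f=7, (0,4) g=2 f=7, (1,1) g=2 f=7, (2,1) g=3 f=7, (2,4) g=4 f=7, (3,1) g=4 f=7, (4,2) g=4 f=5]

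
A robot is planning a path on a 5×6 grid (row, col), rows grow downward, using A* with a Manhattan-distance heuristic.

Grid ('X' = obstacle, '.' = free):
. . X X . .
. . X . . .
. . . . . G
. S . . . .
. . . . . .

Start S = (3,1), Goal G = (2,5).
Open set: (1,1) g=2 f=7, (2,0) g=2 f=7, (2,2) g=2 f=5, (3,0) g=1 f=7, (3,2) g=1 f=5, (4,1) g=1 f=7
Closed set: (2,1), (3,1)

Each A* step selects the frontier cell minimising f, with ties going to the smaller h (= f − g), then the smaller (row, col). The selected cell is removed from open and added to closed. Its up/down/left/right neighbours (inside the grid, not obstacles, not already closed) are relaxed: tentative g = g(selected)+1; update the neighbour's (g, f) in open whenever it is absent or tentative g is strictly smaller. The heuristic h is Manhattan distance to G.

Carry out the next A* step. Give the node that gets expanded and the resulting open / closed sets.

expanded=(2,2); open=[(1,1) g=2 f=7, (2,0) g=2 f=7, (2,3) g=3 f=5, (3,0) g=1 f=7, (3,2) g=1 f=5, (4,1) g=1 f=7]; closed=[(2,1), (2,2), (3,1)]

step 1: expand (2,2) (f=5, h=3) → closed; open now [(1,1) g=2 f=7, (2,0) g=2 f=7, (2,3) g=3 f=5, (3,0) g=1 f=7, (3,2) g=1 f=5, (4,1) g=1 f=7]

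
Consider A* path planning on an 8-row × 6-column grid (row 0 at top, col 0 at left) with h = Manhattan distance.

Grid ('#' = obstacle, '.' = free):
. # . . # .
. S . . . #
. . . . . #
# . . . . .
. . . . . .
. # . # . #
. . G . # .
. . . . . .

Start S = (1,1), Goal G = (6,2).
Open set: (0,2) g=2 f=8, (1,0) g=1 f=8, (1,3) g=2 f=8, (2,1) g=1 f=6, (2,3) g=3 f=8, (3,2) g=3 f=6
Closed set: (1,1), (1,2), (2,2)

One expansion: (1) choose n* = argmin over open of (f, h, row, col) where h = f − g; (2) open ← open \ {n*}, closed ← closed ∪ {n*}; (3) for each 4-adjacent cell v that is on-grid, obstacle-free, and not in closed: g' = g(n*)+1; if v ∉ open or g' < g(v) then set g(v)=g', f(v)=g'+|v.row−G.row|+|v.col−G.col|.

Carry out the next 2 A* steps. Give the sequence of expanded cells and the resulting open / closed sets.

order=[(3,2) → (4,2)]; open=[(0,2) g=2 f=8, (1,0) g=1 f=8, (1,3) g=2 f=8, (2,1) g=1 f=6, (2,3) g=3 f=8, (3,1) g=4 f=8, (3,3) g=4 f=8, (4,1) g=5 f=8, (4,3) g=5 f=8, (5,2) g=5 f=6]; closed=[(1,1), (1,2), (2,2), (3,2), (4,2)]

step 1: expand (3,2) (f=6, h=3) → closed; open now [(0,2) g=2 f=8, (1,0) g=1 f=8, (1,3) g=2 f=8, (2,1) g=1 f=6, (2,3) g=3 f=8, (3,1) g=4 f=8, (3,3) g=4 f=8, (4,2) g=4 f=6]
step 2: expand (4,2) (f=6, h=2) → closed; open now [(0,2) g=2 f=8, (1,0) g=1 f=8, (1,3) g=2 f=8, (2,1) g=1 f=6, (2,3) g=3 f=8, (3,1) g=4 f=8, (3,3) g=4 f=8, (4,1) g=5 f=8, (4,3) g=5 f=8, (5,2) g=5 f=6]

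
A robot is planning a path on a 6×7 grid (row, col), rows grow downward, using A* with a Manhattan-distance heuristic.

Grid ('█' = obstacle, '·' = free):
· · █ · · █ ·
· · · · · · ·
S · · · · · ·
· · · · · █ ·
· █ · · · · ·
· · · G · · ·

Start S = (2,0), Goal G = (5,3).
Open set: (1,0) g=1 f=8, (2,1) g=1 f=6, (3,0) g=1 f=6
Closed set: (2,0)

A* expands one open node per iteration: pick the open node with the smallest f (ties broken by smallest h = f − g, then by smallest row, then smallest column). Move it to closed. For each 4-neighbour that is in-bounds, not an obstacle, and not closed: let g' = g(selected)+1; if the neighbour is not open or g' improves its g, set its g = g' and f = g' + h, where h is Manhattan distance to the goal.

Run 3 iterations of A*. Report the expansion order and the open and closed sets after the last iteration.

step 1: expand (2,1) (f=6, h=5) → closed; open now [(1,0) g=1 f=8, (1,1) g=2 f=8, (2,2) g=2 f=6, (3,0) g=1 f=6, (3,1) g=2 f=6]
step 2: expand (2,2) (f=6, h=4) → closed; open now [(1,0) g=1 f=8, (1,1) g=2 f=8, (1,2) g=3 f=8, (2,3) g=3 f=6, (3,0) g=1 f=6, (3,1) g=2 f=6, (3,2) g=3 f=6]
step 3: expand (2,3) (f=6, h=3) → closed; open now [(1,0) g=1 f=8, (1,1) g=2 f=8, (1,2) g=3 f=8, (1,3) g=4 f=8, (2,4) g=4 f=8, (3,0) g=1 f=6, (3,1) g=2 f=6, (3,2) g=3 f=6, (3,3) g=4 f=6]

order=[(2,1) → (2,2) → (2,3)]; open=[(1,0) g=1 f=8, (1,1) g=2 f=8, (1,2) g=3 f=8, (1,3) g=4 f=8, (2,4) g=4 f=8, (3,0) g=1 f=6, (3,1) g=2 f=6, (3,2) g=3 f=6, (3,3) g=4 f=6]; closed=[(2,0), (2,1), (2,2), (2,3)]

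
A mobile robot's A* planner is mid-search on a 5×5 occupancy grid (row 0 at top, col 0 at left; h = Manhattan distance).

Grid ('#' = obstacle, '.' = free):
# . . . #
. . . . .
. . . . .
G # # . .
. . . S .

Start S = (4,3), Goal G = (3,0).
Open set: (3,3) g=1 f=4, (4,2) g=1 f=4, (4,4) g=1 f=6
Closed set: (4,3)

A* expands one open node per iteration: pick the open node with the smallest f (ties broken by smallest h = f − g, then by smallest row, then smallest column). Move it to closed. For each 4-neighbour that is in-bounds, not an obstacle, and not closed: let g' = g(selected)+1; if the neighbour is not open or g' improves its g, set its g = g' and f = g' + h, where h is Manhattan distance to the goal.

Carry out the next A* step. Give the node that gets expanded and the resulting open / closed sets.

expanded=(3,3); open=[(2,3) g=2 f=6, (3,4) g=2 f=6, (4,2) g=1 f=4, (4,4) g=1 f=6]; closed=[(3,3), (4,3)]

step 1: expand (3,3) (f=4, h=3) → closed; open now [(2,3) g=2 f=6, (3,4) g=2 f=6, (4,2) g=1 f=4, (4,4) g=1 f=6]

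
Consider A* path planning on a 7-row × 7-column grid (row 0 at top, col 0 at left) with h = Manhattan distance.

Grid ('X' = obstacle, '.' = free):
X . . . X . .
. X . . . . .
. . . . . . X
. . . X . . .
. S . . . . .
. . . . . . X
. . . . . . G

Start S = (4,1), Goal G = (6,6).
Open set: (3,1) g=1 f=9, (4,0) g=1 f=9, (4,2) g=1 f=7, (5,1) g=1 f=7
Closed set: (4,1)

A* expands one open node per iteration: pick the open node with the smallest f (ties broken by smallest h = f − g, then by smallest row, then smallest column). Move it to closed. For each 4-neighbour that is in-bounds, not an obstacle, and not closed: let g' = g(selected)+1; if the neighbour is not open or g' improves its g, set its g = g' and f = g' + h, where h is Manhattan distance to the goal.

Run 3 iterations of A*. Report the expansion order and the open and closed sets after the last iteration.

step 1: expand (4,2) (f=7, h=6) → closed; open now [(3,1) g=1 f=9, (3,2) g=2 f=9, (4,0) g=1 f=9, (4,3) g=2 f=7, (5,1) g=1 f=7, (5,2) g=2 f=7]
step 2: expand (4,3) (f=7, h=5) → closed; open now [(3,1) g=1 f=9, (3,2) g=2 f=9, (4,0) g=1 f=9, (4,4) g=3 f=7, (5,1) g=1 f=7, (5,2) g=2 f=7, (5,3) g=3 f=7]
step 3: expand (4,4) (f=7, h=4) → closed; open now [(3,1) g=1 f=9, (3,2) g=2 f=9, (3,4) g=4 f=9, (4,0) g=1 f=9, (4,5) g=4 f=7, (5,1) g=1 f=7, (5,2) g=2 f=7, (5,3) g=3 f=7, (5,4) g=4 f=7]

order=[(4,2) → (4,3) → (4,4)]; open=[(3,1) g=1 f=9, (3,2) g=2 f=9, (3,4) g=4 f=9, (4,0) g=1 f=9, (4,5) g=4 f=7, (5,1) g=1 f=7, (5,2) g=2 f=7, (5,3) g=3 f=7, (5,4) g=4 f=7]; closed=[(4,1), (4,2), (4,3), (4,4)]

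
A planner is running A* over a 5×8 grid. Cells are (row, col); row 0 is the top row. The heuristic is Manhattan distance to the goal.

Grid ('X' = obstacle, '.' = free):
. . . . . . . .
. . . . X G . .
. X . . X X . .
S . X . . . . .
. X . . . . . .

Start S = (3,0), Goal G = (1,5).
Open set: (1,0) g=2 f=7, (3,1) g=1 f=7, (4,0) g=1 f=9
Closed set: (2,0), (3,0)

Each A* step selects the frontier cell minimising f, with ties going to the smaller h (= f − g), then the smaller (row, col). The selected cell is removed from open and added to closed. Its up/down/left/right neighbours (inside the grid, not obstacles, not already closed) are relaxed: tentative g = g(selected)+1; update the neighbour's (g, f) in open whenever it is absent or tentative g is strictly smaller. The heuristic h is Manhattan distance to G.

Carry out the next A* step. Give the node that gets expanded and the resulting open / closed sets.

expanded=(1,0); open=[(0,0) g=3 f=9, (1,1) g=3 f=7, (3,1) g=1 f=7, (4,0) g=1 f=9]; closed=[(1,0), (2,0), (3,0)]

step 1: expand (1,0) (f=7, h=5) → closed; open now [(0,0) g=3 f=9, (1,1) g=3 f=7, (3,1) g=1 f=7, (4,0) g=1 f=9]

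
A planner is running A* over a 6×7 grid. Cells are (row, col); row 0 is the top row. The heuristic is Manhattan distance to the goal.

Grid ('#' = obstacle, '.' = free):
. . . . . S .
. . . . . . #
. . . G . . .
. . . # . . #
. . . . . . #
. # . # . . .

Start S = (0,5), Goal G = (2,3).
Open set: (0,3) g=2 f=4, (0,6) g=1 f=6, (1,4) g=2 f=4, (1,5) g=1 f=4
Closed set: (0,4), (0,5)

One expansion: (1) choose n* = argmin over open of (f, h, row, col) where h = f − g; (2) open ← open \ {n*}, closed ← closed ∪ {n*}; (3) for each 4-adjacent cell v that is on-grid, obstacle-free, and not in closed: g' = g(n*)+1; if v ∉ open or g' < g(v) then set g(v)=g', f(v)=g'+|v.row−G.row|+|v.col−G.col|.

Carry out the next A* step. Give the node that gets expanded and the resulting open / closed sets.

step 1: expand (0,3) (f=4, h=2) → closed; open now [(0,2) g=3 f=6, (0,6) g=1 f=6, (1,3) g=3 f=4, (1,4) g=2 f=4, (1,5) g=1 f=4]

expanded=(0,3); open=[(0,2) g=3 f=6, (0,6) g=1 f=6, (1,3) g=3 f=4, (1,4) g=2 f=4, (1,5) g=1 f=4]; closed=[(0,3), (0,4), (0,5)]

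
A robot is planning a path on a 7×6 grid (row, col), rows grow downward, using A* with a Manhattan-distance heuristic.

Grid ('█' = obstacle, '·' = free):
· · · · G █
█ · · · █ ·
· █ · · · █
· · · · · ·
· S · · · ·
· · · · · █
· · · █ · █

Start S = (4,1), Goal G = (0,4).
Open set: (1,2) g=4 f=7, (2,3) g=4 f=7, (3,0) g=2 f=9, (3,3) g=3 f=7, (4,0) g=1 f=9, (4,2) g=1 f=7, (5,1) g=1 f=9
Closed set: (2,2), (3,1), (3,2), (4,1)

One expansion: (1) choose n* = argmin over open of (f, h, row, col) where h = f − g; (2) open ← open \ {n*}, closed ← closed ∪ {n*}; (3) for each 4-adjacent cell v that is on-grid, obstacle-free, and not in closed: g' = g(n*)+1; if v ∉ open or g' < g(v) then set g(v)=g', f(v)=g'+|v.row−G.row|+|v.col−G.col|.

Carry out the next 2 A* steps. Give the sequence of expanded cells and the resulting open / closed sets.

step 1: expand (1,2) (f=7, h=3) → closed; open now [(0,2) g=5 f=7, (1,1) g=5 f=9, (1,3) g=5 f=7, (2,3) g=4 f=7, (3,0) g=2 f=9, (3,3) g=3 f=7, (4,0) g=1 f=9, (4,2) g=1 f=7, (5,1) g=1 f=9]
step 2: expand (0,2) (f=7, h=2) → closed; open now [(0,1) g=6 f=9, (0,3) g=6 f=7, (1,1) g=5 f=9, (1,3) g=5 f=7, (2,3) g=4 f=7, (3,0) g=2 f=9, (3,3) g=3 f=7, (4,0) g=1 f=9, (4,2) g=1 f=7, (5,1) g=1 f=9]

order=[(1,2) → (0,2)]; open=[(0,1) g=6 f=9, (0,3) g=6 f=7, (1,1) g=5 f=9, (1,3) g=5 f=7, (2,3) g=4 f=7, (3,0) g=2 f=9, (3,3) g=3 f=7, (4,0) g=1 f=9, (4,2) g=1 f=7, (5,1) g=1 f=9]; closed=[(0,2), (1,2), (2,2), (3,1), (3,2), (4,1)]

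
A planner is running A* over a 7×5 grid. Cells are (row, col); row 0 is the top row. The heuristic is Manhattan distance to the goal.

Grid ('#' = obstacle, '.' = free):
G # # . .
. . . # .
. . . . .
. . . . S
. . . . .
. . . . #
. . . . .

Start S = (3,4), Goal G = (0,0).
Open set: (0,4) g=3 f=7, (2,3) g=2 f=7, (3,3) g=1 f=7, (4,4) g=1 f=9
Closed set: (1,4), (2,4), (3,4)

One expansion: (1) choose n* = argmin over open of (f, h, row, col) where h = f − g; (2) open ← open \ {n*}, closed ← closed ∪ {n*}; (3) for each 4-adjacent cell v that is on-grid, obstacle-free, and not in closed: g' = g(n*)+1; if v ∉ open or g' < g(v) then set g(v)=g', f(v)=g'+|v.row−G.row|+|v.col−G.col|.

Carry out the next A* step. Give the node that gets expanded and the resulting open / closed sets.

step 1: expand (0,4) (f=7, h=4) → closed; open now [(0,3) g=4 f=7, (2,3) g=2 f=7, (3,3) g=1 f=7, (4,4) g=1 f=9]

expanded=(0,4); open=[(0,3) g=4 f=7, (2,3) g=2 f=7, (3,3) g=1 f=7, (4,4) g=1 f=9]; closed=[(0,4), (1,4), (2,4), (3,4)]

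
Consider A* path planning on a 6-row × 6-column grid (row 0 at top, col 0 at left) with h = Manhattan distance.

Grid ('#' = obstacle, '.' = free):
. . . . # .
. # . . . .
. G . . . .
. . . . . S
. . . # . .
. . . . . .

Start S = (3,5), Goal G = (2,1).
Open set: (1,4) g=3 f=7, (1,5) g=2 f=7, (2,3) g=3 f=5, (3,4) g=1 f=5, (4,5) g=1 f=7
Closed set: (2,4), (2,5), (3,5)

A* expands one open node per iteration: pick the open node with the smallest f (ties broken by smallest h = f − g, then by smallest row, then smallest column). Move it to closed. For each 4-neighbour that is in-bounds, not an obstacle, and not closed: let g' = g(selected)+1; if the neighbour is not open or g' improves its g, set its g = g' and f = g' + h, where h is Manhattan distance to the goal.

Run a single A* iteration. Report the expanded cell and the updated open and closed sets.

expanded=(2,3); open=[(1,3) g=4 f=7, (1,4) g=3 f=7, (1,5) g=2 f=7, (2,2) g=4 f=5, (3,3) g=4 f=7, (3,4) g=1 f=5, (4,5) g=1 f=7]; closed=[(2,3), (2,4), (2,5), (3,5)]

step 1: expand (2,3) (f=5, h=2) → closed; open now [(1,3) g=4 f=7, (1,4) g=3 f=7, (1,5) g=2 f=7, (2,2) g=4 f=5, (3,3) g=4 f=7, (3,4) g=1 f=5, (4,5) g=1 f=7]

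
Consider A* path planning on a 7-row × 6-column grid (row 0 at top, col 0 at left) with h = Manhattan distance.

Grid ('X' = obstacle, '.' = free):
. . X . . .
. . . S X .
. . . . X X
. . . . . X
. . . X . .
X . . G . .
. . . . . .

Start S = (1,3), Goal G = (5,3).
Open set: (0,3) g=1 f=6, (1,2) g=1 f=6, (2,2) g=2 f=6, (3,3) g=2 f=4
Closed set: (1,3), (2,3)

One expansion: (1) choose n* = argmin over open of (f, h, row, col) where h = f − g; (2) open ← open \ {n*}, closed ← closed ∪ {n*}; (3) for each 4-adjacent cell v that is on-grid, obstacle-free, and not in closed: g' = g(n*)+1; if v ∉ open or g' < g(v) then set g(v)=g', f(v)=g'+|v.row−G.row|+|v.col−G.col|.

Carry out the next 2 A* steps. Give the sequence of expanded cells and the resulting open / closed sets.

order=[(3,3) → (3,2)]; open=[(0,3) g=1 f=6, (1,2) g=1 f=6, (2,2) g=2 f=6, (3,1) g=4 f=8, (3,4) g=3 f=6, (4,2) g=4 f=6]; closed=[(1,3), (2,3), (3,2), (3,3)]

step 1: expand (3,3) (f=4, h=2) → closed; open now [(0,3) g=1 f=6, (1,2) g=1 f=6, (2,2) g=2 f=6, (3,2) g=3 f=6, (3,4) g=3 f=6]
step 2: expand (3,2) (f=6, h=3) → closed; open now [(0,3) g=1 f=6, (1,2) g=1 f=6, (2,2) g=2 f=6, (3,1) g=4 f=8, (3,4) g=3 f=6, (4,2) g=4 f=6]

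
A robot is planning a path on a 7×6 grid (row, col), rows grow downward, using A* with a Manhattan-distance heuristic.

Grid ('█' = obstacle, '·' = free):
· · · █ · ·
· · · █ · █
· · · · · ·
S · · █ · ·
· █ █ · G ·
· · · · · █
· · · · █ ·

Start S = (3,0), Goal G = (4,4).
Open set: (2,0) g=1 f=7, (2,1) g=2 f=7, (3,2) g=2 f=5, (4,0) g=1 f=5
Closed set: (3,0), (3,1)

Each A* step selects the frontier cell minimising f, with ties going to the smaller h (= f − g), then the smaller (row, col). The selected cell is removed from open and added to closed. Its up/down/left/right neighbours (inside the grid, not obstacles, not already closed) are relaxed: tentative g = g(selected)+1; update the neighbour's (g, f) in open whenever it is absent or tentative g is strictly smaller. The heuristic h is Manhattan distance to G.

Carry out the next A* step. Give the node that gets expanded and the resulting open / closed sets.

expanded=(3,2); open=[(2,0) g=1 f=7, (2,1) g=2 f=7, (2,2) g=3 f=7, (4,0) g=1 f=5]; closed=[(3,0), (3,1), (3,2)]

step 1: expand (3,2) (f=5, h=3) → closed; open now [(2,0) g=1 f=7, (2,1) g=2 f=7, (2,2) g=3 f=7, (4,0) g=1 f=5]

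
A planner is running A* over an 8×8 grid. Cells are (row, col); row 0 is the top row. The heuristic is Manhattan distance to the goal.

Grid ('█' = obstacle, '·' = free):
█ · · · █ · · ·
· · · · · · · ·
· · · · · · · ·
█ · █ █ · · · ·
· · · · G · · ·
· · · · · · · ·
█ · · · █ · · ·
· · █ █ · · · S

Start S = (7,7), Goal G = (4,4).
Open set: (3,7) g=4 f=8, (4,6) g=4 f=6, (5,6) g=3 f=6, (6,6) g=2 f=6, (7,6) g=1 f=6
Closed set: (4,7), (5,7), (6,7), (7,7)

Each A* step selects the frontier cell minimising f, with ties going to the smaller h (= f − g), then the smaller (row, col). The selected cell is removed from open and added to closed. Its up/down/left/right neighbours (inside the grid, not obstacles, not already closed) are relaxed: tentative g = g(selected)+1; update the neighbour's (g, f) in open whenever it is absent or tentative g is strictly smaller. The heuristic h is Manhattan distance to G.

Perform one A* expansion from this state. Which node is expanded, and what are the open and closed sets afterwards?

step 1: expand (4,6) (f=6, h=2) → closed; open now [(3,6) g=5 f=8, (3,7) g=4 f=8, (4,5) g=5 f=6, (5,6) g=3 f=6, (6,6) g=2 f=6, (7,6) g=1 f=6]

expanded=(4,6); open=[(3,6) g=5 f=8, (3,7) g=4 f=8, (4,5) g=5 f=6, (5,6) g=3 f=6, (6,6) g=2 f=6, (7,6) g=1 f=6]; closed=[(4,6), (4,7), (5,7), (6,7), (7,7)]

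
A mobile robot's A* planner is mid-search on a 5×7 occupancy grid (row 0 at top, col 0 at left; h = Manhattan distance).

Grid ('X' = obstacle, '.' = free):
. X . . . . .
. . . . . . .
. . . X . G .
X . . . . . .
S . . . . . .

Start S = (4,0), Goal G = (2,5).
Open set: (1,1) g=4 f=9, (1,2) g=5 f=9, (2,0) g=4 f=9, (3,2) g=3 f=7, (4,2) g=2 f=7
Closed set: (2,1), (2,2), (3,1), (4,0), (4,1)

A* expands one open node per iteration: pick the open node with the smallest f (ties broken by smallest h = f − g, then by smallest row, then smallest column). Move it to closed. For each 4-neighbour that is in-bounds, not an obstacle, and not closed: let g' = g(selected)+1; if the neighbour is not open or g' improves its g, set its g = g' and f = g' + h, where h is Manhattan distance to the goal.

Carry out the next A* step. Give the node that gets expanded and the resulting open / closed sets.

step 1: expand (3,2) (f=7, h=4) → closed; open now [(1,1) g=4 f=9, (1,2) g=5 f=9, (2,0) g=4 f=9, (3,3) g=4 f=7, (4,2) g=2 f=7]

expanded=(3,2); open=[(1,1) g=4 f=9, (1,2) g=5 f=9, (2,0) g=4 f=9, (3,3) g=4 f=7, (4,2) g=2 f=7]; closed=[(2,1), (2,2), (3,1), (3,2), (4,0), (4,1)]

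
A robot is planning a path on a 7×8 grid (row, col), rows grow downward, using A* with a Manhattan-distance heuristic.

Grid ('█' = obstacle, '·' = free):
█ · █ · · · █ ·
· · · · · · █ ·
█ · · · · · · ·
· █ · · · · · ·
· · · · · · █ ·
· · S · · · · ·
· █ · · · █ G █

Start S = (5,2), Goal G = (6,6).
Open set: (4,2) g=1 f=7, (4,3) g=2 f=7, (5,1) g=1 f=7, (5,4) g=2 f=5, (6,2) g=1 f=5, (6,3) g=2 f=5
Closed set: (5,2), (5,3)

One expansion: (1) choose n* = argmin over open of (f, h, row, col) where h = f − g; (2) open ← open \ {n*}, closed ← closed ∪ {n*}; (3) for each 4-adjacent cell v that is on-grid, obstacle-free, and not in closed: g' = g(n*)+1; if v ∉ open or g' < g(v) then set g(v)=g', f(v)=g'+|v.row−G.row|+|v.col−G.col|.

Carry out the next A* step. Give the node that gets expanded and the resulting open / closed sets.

expanded=(5,4); open=[(4,2) g=1 f=7, (4,3) g=2 f=7, (4,4) g=3 f=7, (5,1) g=1 f=7, (5,5) g=3 f=5, (6,2) g=1 f=5, (6,3) g=2 f=5, (6,4) g=3 f=5]; closed=[(5,2), (5,3), (5,4)]

step 1: expand (5,4) (f=5, h=3) → closed; open now [(4,2) g=1 f=7, (4,3) g=2 f=7, (4,4) g=3 f=7, (5,1) g=1 f=7, (5,5) g=3 f=5, (6,2) g=1 f=5, (6,3) g=2 f=5, (6,4) g=3 f=5]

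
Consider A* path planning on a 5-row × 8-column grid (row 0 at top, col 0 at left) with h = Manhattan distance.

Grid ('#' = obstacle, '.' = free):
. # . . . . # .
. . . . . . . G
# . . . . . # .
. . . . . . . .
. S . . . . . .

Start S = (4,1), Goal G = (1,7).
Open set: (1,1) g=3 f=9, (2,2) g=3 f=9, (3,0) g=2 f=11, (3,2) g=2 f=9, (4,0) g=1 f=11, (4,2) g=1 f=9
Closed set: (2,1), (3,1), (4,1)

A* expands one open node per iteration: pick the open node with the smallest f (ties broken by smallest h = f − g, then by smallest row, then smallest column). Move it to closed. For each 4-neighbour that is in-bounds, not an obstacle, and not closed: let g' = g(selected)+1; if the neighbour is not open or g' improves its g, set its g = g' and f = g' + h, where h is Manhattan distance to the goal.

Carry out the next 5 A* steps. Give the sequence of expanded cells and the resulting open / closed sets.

order=[(1,1) → (1,2) → (1,3) → (1,4) → (1,5)]; open=[(0,2) g=5 f=11, (0,3) g=6 f=11, (0,4) g=7 f=11, (0,5) g=8 f=11, (1,0) g=4 f=11, (1,6) g=8 f=9, (2,2) g=3 f=9, (2,3) g=6 f=11, (2,4) g=7 f=11, (2,5) g=8 f=11, (3,0) g=2 f=11, (3,2) g=2 f=9, (4,0) g=1 f=11, (4,2) g=1 f=9]; closed=[(1,1), (1,2), (1,3), (1,4), (1,5), (2,1), (3,1), (4,1)]

step 1: expand (1,1) (f=9, h=6) → closed; open now [(1,0) g=4 f=11, (1,2) g=4 f=9, (2,2) g=3 f=9, (3,0) g=2 f=11, (3,2) g=2 f=9, (4,0) g=1 f=11, (4,2) g=1 f=9]
step 2: expand (1,2) (f=9, h=5) → closed; open now [(0,2) g=5 f=11, (1,0) g=4 f=11, (1,3) g=5 f=9, (2,2) g=3 f=9, (3,0) g=2 f=11, (3,2) g=2 f=9, (4,0) g=1 f=11, (4,2) g=1 f=9]
step 3: expand (1,3) (f=9, h=4) → closed; open now [(0,2) g=5 f=11, (0,3) g=6 f=11, (1,0) g=4 f=11, (1,4) g=6 f=9, (2,2) g=3 f=9, (2,3) g=6 f=11, (3,0) g=2 f=11, (3,2) g=2 f=9, (4,0) g=1 f=11, (4,2) g=1 f=9]
step 4: expand (1,4) (f=9, h=3) → closed; open now [(0,2) g=5 f=11, (0,3) g=6 f=11, (0,4) g=7 f=11, (1,0) g=4 f=11, (1,5) g=7 f=9, (2,2) g=3 f=9, (2,3) g=6 f=11, (2,4) g=7 f=11, (3,0) g=2 f=11, (3,2) g=2 f=9, (4,0) g=1 f=11, (4,2) g=1 f=9]
step 5: expand (1,5) (f=9, h=2) → closed; open now [(0,2) g=5 f=11, (0,3) g=6 f=11, (0,4) g=7 f=11, (0,5) g=8 f=11, (1,0) g=4 f=11, (1,6) g=8 f=9, (2,2) g=3 f=9, (2,3) g=6 f=11, (2,4) g=7 f=11, (2,5) g=8 f=11, (3,0) g=2 f=11, (3,2) g=2 f=9, (4,0) g=1 f=11, (4,2) g=1 f=9]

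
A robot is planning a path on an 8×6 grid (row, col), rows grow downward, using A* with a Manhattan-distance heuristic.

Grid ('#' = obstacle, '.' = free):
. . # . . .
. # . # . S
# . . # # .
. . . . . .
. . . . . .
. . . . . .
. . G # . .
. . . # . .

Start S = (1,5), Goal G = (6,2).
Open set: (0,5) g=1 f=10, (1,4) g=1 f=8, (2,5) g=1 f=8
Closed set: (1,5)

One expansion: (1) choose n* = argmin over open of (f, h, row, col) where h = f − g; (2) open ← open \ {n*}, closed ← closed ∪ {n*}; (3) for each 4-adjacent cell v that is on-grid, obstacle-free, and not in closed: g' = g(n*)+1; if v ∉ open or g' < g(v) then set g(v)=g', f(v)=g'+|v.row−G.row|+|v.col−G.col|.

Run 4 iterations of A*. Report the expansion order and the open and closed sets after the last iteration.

order=[(1,4) → (2,5) → (3,5) → (3,4)]; open=[(0,4) g=2 f=10, (0,5) g=1 f=10, (3,3) g=4 f=8, (4,4) g=4 f=8, (4,5) g=3 f=8]; closed=[(1,4), (1,5), (2,5), (3,4), (3,5)]

step 1: expand (1,4) (f=8, h=7) → closed; open now [(0,4) g=2 f=10, (0,5) g=1 f=10, (2,5) g=1 f=8]
step 2: expand (2,5) (f=8, h=7) → closed; open now [(0,4) g=2 f=10, (0,5) g=1 f=10, (3,5) g=2 f=8]
step 3: expand (3,5) (f=8, h=6) → closed; open now [(0,4) g=2 f=10, (0,5) g=1 f=10, (3,4) g=3 f=8, (4,5) g=3 f=8]
step 4: expand (3,4) (f=8, h=5) → closed; open now [(0,4) g=2 f=10, (0,5) g=1 f=10, (3,3) g=4 f=8, (4,4) g=4 f=8, (4,5) g=3 f=8]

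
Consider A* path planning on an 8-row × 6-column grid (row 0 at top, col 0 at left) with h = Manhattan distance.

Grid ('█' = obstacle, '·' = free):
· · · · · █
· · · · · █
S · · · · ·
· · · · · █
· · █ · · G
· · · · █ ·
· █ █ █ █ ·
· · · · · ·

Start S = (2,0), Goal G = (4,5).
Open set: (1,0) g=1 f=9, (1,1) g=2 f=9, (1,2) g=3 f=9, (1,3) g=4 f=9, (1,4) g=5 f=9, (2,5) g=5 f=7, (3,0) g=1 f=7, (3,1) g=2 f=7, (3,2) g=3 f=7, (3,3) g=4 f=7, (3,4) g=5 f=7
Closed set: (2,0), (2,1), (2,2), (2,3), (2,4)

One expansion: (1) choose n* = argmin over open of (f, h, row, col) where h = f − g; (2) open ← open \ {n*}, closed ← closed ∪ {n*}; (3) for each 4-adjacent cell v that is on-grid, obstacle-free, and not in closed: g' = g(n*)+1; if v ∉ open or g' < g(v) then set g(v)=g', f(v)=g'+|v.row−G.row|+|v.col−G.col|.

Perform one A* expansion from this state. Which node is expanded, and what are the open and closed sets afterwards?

step 1: expand (2,5) (f=7, h=2) → closed; open now [(1,0) g=1 f=9, (1,1) g=2 f=9, (1,2) g=3 f=9, (1,3) g=4 f=9, (1,4) g=5 f=9, (3,0) g=1 f=7, (3,1) g=2 f=7, (3,2) g=3 f=7, (3,3) g=4 f=7, (3,4) g=5 f=7]

expanded=(2,5); open=[(1,0) g=1 f=9, (1,1) g=2 f=9, (1,2) g=3 f=9, (1,3) g=4 f=9, (1,4) g=5 f=9, (3,0) g=1 f=7, (3,1) g=2 f=7, (3,2) g=3 f=7, (3,3) g=4 f=7, (3,4) g=5 f=7]; closed=[(2,0), (2,1), (2,2), (2,3), (2,4), (2,5)]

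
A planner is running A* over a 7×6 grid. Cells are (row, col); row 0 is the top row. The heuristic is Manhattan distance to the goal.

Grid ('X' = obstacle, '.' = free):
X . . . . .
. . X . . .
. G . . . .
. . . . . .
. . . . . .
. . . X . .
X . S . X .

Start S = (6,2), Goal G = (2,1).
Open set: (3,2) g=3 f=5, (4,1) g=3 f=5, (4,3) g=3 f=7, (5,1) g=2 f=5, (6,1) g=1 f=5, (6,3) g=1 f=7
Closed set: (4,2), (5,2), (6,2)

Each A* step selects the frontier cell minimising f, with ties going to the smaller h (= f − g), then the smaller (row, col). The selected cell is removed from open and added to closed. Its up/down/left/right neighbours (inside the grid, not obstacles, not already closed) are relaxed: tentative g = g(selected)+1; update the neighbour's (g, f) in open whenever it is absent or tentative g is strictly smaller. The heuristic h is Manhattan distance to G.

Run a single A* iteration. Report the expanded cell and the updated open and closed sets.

expanded=(3,2); open=[(2,2) g=4 f=5, (3,1) g=4 f=5, (3,3) g=4 f=7, (4,1) g=3 f=5, (4,3) g=3 f=7, (5,1) g=2 f=5, (6,1) g=1 f=5, (6,3) g=1 f=7]; closed=[(3,2), (4,2), (5,2), (6,2)]

step 1: expand (3,2) (f=5, h=2) → closed; open now [(2,2) g=4 f=5, (3,1) g=4 f=5, (3,3) g=4 f=7, (4,1) g=3 f=5, (4,3) g=3 f=7, (5,1) g=2 f=5, (6,1) g=1 f=5, (6,3) g=1 f=7]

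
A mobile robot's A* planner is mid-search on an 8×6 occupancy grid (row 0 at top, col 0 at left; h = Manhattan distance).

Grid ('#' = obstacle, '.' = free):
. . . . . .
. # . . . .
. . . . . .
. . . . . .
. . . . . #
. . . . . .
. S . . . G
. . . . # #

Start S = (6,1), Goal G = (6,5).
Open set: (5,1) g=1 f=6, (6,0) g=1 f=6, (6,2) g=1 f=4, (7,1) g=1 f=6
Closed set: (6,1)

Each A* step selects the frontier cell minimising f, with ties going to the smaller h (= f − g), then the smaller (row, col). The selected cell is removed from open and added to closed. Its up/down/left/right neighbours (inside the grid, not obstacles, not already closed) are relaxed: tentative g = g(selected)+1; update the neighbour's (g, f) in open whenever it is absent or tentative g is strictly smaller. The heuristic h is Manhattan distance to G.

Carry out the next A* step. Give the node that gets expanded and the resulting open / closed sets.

expanded=(6,2); open=[(5,1) g=1 f=6, (5,2) g=2 f=6, (6,0) g=1 f=6, (6,3) g=2 f=4, (7,1) g=1 f=6, (7,2) g=2 f=6]; closed=[(6,1), (6,2)]

step 1: expand (6,2) (f=4, h=3) → closed; open now [(5,1) g=1 f=6, (5,2) g=2 f=6, (6,0) g=1 f=6, (6,3) g=2 f=4, (7,1) g=1 f=6, (7,2) g=2 f=6]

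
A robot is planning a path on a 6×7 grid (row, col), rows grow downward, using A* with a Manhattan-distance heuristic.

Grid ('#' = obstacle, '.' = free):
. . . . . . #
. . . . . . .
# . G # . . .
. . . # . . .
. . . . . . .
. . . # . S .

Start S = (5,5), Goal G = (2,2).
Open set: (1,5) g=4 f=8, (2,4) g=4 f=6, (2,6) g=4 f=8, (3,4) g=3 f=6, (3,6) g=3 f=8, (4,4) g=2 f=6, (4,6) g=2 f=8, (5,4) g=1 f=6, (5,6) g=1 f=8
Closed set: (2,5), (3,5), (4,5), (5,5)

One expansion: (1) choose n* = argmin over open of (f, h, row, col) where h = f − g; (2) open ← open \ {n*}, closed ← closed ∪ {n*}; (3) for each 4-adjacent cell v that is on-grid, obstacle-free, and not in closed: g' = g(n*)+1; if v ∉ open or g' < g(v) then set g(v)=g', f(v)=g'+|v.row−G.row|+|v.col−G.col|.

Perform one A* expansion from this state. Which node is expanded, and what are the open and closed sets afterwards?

step 1: expand (2,4) (f=6, h=2) → closed; open now [(1,4) g=5 f=8, (1,5) g=4 f=8, (2,6) g=4 f=8, (3,4) g=3 f=6, (3,6) g=3 f=8, (4,4) g=2 f=6, (4,6) g=2 f=8, (5,4) g=1 f=6, (5,6) g=1 f=8]

expanded=(2,4); open=[(1,4) g=5 f=8, (1,5) g=4 f=8, (2,6) g=4 f=8, (3,4) g=3 f=6, (3,6) g=3 f=8, (4,4) g=2 f=6, (4,6) g=2 f=8, (5,4) g=1 f=6, (5,6) g=1 f=8]; closed=[(2,4), (2,5), (3,5), (4,5), (5,5)]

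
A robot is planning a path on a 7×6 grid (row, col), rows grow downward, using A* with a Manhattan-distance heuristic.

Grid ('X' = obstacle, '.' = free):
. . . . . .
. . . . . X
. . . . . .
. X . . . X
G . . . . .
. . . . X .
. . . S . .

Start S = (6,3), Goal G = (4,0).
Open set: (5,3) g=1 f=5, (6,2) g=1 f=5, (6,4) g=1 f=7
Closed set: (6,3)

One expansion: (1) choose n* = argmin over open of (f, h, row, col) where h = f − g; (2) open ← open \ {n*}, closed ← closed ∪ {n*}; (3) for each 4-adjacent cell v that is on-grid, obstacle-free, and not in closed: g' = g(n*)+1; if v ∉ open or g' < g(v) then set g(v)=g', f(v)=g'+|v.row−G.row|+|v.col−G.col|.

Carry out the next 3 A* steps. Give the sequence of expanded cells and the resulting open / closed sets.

order=[(5,3) → (4,3) → (4,2)]; open=[(3,2) g=4 f=7, (3,3) g=3 f=7, (4,1) g=4 f=5, (4,4) g=3 f=7, (5,2) g=2 f=5, (6,2) g=1 f=5, (6,4) g=1 f=7]; closed=[(4,2), (4,3), (5,3), (6,3)]

step 1: expand (5,3) (f=5, h=4) → closed; open now [(4,3) g=2 f=5, (5,2) g=2 f=5, (6,2) g=1 f=5, (6,4) g=1 f=7]
step 2: expand (4,3) (f=5, h=3) → closed; open now [(3,3) g=3 f=7, (4,2) g=3 f=5, (4,4) g=3 f=7, (5,2) g=2 f=5, (6,2) g=1 f=5, (6,4) g=1 f=7]
step 3: expand (4,2) (f=5, h=2) → closed; open now [(3,2) g=4 f=7, (3,3) g=3 f=7, (4,1) g=4 f=5, (4,4) g=3 f=7, (5,2) g=2 f=5, (6,2) g=1 f=5, (6,4) g=1 f=7]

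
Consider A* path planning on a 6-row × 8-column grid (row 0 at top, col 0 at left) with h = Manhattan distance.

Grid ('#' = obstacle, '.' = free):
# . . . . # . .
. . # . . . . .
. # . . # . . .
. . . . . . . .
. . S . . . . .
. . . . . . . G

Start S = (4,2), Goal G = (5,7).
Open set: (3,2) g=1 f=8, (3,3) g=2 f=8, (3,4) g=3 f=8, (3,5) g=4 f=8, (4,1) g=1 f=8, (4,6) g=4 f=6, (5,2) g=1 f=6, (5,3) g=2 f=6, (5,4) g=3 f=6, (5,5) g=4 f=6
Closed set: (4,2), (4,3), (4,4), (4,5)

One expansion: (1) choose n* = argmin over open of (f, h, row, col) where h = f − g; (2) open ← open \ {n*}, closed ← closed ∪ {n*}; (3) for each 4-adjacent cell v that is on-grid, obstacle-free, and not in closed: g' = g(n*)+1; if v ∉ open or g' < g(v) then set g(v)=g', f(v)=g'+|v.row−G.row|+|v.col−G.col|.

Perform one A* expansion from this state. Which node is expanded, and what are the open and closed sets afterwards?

step 1: expand (4,6) (f=6, h=2) → closed; open now [(3,2) g=1 f=8, (3,3) g=2 f=8, (3,4) g=3 f=8, (3,5) g=4 f=8, (3,6) g=5 f=8, (4,1) g=1 f=8, (4,7) g=5 f=6, (5,2) g=1 f=6, (5,3) g=2 f=6, (5,4) g=3 f=6, (5,5) g=4 f=6, (5,6) g=5 f=6]

expanded=(4,6); open=[(3,2) g=1 f=8, (3,3) g=2 f=8, (3,4) g=3 f=8, (3,5) g=4 f=8, (3,6) g=5 f=8, (4,1) g=1 f=8, (4,7) g=5 f=6, (5,2) g=1 f=6, (5,3) g=2 f=6, (5,4) g=3 f=6, (5,5) g=4 f=6, (5,6) g=5 f=6]; closed=[(4,2), (4,3), (4,4), (4,5), (4,6)]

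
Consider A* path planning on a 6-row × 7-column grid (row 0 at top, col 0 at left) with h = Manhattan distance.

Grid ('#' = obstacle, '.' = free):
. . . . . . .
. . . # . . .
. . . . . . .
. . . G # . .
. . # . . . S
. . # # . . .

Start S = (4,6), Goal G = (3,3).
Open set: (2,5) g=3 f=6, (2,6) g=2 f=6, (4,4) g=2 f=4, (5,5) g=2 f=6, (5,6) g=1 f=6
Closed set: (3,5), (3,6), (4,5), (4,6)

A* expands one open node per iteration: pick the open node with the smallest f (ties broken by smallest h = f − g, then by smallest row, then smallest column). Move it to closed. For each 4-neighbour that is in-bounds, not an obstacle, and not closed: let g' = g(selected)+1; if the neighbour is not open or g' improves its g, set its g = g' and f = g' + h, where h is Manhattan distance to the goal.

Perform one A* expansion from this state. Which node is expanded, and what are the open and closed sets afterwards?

step 1: expand (4,4) (f=4, h=2) → closed; open now [(2,5) g=3 f=6, (2,6) g=2 f=6, (4,3) g=3 f=4, (5,4) g=3 f=6, (5,5) g=2 f=6, (5,6) g=1 f=6]

expanded=(4,4); open=[(2,5) g=3 f=6, (2,6) g=2 f=6, (4,3) g=3 f=4, (5,4) g=3 f=6, (5,5) g=2 f=6, (5,6) g=1 f=6]; closed=[(3,5), (3,6), (4,4), (4,5), (4,6)]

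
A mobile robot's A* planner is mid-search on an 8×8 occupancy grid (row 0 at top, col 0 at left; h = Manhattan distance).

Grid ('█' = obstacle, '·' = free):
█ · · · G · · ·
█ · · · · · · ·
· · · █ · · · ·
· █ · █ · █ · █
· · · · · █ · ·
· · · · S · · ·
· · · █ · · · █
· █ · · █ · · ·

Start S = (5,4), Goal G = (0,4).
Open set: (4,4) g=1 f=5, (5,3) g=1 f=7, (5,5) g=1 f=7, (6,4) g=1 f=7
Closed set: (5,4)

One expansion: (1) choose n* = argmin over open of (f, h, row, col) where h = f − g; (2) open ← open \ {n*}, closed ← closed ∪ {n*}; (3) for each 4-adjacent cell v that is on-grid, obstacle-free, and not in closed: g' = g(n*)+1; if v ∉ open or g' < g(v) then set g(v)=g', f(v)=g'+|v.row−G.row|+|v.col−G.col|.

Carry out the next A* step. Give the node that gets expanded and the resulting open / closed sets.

expanded=(4,4); open=[(3,4) g=2 f=5, (4,3) g=2 f=7, (5,3) g=1 f=7, (5,5) g=1 f=7, (6,4) g=1 f=7]; closed=[(4,4), (5,4)]

step 1: expand (4,4) (f=5, h=4) → closed; open now [(3,4) g=2 f=5, (4,3) g=2 f=7, (5,3) g=1 f=7, (5,5) g=1 f=7, (6,4) g=1 f=7]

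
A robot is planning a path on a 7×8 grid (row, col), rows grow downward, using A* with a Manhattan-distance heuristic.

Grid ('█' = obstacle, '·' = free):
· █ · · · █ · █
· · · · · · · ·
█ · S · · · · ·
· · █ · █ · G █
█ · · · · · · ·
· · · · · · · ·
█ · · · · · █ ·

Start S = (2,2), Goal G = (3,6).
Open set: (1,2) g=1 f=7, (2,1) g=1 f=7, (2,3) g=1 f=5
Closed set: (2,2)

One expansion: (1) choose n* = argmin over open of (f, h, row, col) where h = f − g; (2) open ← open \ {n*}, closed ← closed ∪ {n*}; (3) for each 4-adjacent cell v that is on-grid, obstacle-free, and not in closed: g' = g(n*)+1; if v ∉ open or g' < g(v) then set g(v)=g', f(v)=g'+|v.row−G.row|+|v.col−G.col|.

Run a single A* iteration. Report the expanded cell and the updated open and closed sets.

step 1: expand (2,3) (f=5, h=4) → closed; open now [(1,2) g=1 f=7, (1,3) g=2 f=7, (2,1) g=1 f=7, (2,4) g=2 f=5, (3,3) g=2 f=5]

expanded=(2,3); open=[(1,2) g=1 f=7, (1,3) g=2 f=7, (2,1) g=1 f=7, (2,4) g=2 f=5, (3,3) g=2 f=5]; closed=[(2,2), (2,3)]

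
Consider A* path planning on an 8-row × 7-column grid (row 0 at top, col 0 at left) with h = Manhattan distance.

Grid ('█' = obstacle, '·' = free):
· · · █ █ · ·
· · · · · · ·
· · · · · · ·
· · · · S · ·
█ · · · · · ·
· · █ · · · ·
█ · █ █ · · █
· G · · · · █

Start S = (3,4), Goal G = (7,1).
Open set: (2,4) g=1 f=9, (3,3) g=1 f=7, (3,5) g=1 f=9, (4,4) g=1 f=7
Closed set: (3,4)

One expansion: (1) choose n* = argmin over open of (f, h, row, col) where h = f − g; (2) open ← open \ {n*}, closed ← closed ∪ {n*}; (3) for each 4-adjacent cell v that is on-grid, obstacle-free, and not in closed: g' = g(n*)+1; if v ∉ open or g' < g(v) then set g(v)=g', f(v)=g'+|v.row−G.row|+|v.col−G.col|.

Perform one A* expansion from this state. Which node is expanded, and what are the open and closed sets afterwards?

step 1: expand (3,3) (f=7, h=6) → closed; open now [(2,3) g=2 f=9, (2,4) g=1 f=9, (3,2) g=2 f=7, (3,5) g=1 f=9, (4,3) g=2 f=7, (4,4) g=1 f=7]

expanded=(3,3); open=[(2,3) g=2 f=9, (2,4) g=1 f=9, (3,2) g=2 f=7, (3,5) g=1 f=9, (4,3) g=2 f=7, (4,4) g=1 f=7]; closed=[(3,3), (3,4)]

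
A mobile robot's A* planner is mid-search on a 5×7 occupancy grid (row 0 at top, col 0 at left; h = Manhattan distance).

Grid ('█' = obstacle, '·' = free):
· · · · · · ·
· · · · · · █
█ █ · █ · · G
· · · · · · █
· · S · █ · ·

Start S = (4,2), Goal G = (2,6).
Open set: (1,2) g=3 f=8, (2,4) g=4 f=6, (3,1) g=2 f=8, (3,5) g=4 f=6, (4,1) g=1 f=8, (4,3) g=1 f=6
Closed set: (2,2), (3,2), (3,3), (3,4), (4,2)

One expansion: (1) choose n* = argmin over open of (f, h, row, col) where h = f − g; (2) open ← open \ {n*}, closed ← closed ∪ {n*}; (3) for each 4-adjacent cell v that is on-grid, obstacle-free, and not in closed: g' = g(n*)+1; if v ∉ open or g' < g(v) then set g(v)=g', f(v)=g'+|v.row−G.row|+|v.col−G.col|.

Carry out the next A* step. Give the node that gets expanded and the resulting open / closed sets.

expanded=(2,4); open=[(1,2) g=3 f=8, (1,4) g=5 f=8, (2,5) g=5 f=6, (3,1) g=2 f=8, (3,5) g=4 f=6, (4,1) g=1 f=8, (4,3) g=1 f=6]; closed=[(2,2), (2,4), (3,2), (3,3), (3,4), (4,2)]

step 1: expand (2,4) (f=6, h=2) → closed; open now [(1,2) g=3 f=8, (1,4) g=5 f=8, (2,5) g=5 f=6, (3,1) g=2 f=8, (3,5) g=4 f=6, (4,1) g=1 f=8, (4,3) g=1 f=6]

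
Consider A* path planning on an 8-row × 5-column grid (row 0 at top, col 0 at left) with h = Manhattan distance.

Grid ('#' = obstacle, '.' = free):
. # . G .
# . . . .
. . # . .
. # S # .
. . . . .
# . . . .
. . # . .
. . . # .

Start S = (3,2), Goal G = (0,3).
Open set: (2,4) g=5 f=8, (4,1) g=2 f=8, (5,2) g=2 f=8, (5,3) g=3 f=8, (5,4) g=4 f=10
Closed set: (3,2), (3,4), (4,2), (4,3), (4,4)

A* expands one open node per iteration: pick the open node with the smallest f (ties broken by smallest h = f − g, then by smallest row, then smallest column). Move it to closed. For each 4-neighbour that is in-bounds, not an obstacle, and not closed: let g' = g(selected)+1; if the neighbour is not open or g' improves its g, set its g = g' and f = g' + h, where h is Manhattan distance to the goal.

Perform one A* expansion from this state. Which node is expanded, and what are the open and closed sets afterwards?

step 1: expand (2,4) (f=8, h=3) → closed; open now [(1,4) g=6 f=8, (2,3) g=6 f=8, (4,1) g=2 f=8, (5,2) g=2 f=8, (5,3) g=3 f=8, (5,4) g=4 f=10]

expanded=(2,4); open=[(1,4) g=6 f=8, (2,3) g=6 f=8, (4,1) g=2 f=8, (5,2) g=2 f=8, (5,3) g=3 f=8, (5,4) g=4 f=10]; closed=[(2,4), (3,2), (3,4), (4,2), (4,3), (4,4)]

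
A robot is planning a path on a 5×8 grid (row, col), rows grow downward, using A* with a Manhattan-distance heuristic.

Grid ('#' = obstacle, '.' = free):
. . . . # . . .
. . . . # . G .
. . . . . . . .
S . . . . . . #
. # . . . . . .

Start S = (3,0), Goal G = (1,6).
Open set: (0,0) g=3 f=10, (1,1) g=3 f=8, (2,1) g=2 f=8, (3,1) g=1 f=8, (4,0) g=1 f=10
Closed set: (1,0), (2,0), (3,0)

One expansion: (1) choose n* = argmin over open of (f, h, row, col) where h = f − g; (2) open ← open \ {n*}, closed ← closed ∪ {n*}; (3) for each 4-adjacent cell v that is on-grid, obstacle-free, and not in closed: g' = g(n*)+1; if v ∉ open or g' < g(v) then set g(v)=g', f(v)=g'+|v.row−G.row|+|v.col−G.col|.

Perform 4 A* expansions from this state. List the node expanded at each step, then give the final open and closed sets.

order=[(1,1) → (1,2) → (1,3) → (2,1)]; open=[(0,0) g=3 f=10, (0,1) g=4 f=10, (0,2) g=5 f=10, (0,3) g=6 f=10, (2,2) g=3 f=8, (2,3) g=6 f=10, (3,1) g=1 f=8, (4,0) g=1 f=10]; closed=[(1,0), (1,1), (1,2), (1,3), (2,0), (2,1), (3,0)]

step 1: expand (1,1) (f=8, h=5) → closed; open now [(0,0) g=3 f=10, (0,1) g=4 f=10, (1,2) g=4 f=8, (2,1) g=2 f=8, (3,1) g=1 f=8, (4,0) g=1 f=10]
step 2: expand (1,2) (f=8, h=4) → closed; open now [(0,0) g=3 f=10, (0,1) g=4 f=10, (0,2) g=5 f=10, (1,3) g=5 f=8, (2,1) g=2 f=8, (2,2) g=5 f=10, (3,1) g=1 f=8, (4,0) g=1 f=10]
step 3: expand (1,3) (f=8, h=3) → closed; open now [(0,0) g=3 f=10, (0,1) g=4 f=10, (0,2) g=5 f=10, (0,3) g=6 f=10, (2,1) g=2 f=8, (2,2) g=5 f=10, (2,3) g=6 f=10, (3,1) g=1 f=8, (4,0) g=1 f=10]
step 4: expand (2,1) (f=8, h=6) → closed; open now [(0,0) g=3 f=10, (0,1) g=4 f=10, (0,2) g=5 f=10, (0,3) g=6 f=10, (2,2) g=3 f=8, (2,3) g=6 f=10, (3,1) g=1 f=8, (4,0) g=1 f=10]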